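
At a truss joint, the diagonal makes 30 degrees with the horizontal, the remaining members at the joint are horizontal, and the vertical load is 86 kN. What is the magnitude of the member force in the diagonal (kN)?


At the joint, only the diagonal has a vertical component, so vertical equilibrium gives:
F * sin(30) = 86
F = 86 / sin(30)
= 86 / 0.5
= 172.0 kN

172.0 kN


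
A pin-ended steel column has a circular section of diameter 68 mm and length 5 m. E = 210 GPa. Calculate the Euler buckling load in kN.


I = pi * d^4 / 64 = 1049555.84 mm^4
L = 5000.0 mm
P_cr = pi^2 * E * I / L^2
= 9.8696 * 210000.0 * 1049555.84 / 5000.0^2
= 87013.09 N = 87.0131 kN

87.0131 kN


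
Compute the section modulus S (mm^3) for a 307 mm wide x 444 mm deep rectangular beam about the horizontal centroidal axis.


S = b * h^2 / 6
= 307 * 444^2 / 6
= 307 * 197136 / 6
= 10086792.0 mm^3

10086792.0 mm^3


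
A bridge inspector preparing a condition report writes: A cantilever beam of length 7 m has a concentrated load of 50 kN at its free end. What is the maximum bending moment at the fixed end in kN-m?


For a cantilever with a point load at the free end:
M_max = P * L = 50 * 7 = 350 kN-m

350 kN-m


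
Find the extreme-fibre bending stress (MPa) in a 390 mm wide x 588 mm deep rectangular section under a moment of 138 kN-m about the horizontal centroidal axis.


I = b * h^3 / 12 = 390 * 588^3 / 12 = 6607167840.0 mm^4
y = h / 2 = 588 / 2 = 294.0 mm
M = 138 kN-m = 138000000.0 N-mm
sigma = M * y / I = 138000000.0 * 294.0 / 6607167840.0
= 6.14 MPa

6.14 MPa


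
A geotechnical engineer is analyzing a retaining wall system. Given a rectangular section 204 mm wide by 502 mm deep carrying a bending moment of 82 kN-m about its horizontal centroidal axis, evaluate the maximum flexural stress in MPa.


I = b * h^3 / 12 = 204 * 502^3 / 12 = 2150602136.0 mm^4
y = h / 2 = 502 / 2 = 251.0 mm
M = 82 kN-m = 82000000.0 N-mm
sigma = M * y / I = 82000000.0 * 251.0 / 2150602136.0
= 9.57 MPa

9.57 MPa


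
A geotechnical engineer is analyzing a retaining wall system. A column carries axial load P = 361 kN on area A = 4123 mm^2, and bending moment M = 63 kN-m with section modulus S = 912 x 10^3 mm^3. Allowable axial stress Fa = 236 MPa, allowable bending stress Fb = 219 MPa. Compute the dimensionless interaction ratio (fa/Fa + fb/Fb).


f_a = P / A = 361000.0 / 4123 = 87.5576 MPa
f_b = M / S = 63000000.0 / 912000.0 = 69.0789 MPa
Ratio = f_a / Fa + f_b / Fb
= 87.5576 / 236 + 69.0789 / 219
= 0.6864 (dimensionless)

0.6864 (dimensionless)


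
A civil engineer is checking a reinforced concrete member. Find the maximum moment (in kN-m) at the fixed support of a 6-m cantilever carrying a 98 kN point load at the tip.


For a cantilever with a point load at the free end:
M_max = P * L = 98 * 6 = 588 kN-m

588 kN-m


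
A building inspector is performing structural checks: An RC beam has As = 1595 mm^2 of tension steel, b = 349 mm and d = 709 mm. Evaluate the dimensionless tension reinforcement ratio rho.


rho = As / (b * d)
= 1595 / (349 * 709)
= 1595 / 247441
= 0.006446 (dimensionless)

0.006446 (dimensionless)


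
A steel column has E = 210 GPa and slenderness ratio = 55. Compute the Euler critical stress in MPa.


sigma_cr = pi^2 * E / lambda^2
= 9.8696 * 210000.0 / 55^2
= 9.8696 * 210000.0 / 3025
= 685.1626 MPa

685.1626 MPa


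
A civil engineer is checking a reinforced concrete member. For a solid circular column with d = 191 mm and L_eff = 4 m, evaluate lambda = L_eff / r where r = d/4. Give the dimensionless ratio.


Radius of gyration r = d / 4 = 191 / 4 = 47.75 mm
L_eff = 4000.0 mm
Slenderness ratio = L / r = 4000.0 / 47.75 = 83.77 (dimensionless)

83.77 (dimensionless)


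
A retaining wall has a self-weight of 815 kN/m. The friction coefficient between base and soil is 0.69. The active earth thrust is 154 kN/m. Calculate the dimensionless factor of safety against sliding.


Resisting force = mu * W = 0.69 * 815 = 562.35 kN/m
FOS = Resisting / Driving = 562.35 / 154
= 3.6516 (dimensionless)

3.6516 (dimensionless)


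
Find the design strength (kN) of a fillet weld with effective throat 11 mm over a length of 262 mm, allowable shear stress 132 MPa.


Strength = throat * length * allowable stress
= 11 * 262 * 132 N
= 380424 N
= 380.42 kN

380.42 kN


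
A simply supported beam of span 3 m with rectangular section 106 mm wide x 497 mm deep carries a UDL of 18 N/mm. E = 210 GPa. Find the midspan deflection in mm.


I = 106 * 497^3 / 12 = 1084410678.17 mm^4
L = 3000.0 mm, w = 18 N/mm, E = 210000.0 MPa
delta = 5 * w * L^4 / (384 * E * I)
= 5 * 18 * 3000.0^4 / (384 * 210000.0 * 1084410678.17)
= 0.0834 mm

0.0834 mm


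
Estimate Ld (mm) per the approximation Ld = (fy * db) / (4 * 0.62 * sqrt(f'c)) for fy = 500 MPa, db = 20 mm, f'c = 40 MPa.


Ld = (fy * db) / (4 * 0.62 * sqrt(f'c))
= (500 * 20) / (4 * 0.62 * sqrt(40))
= 10000 / 15.6849
= 637.56 mm

637.56 mm


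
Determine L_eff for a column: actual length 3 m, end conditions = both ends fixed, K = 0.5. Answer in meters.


L_eff = K * L
= 0.5 * 3
= 1.5 m

1.5 m


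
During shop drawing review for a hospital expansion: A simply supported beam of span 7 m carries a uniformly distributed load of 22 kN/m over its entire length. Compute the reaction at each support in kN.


Total load = w * L = 22 * 7 = 154 kN
By symmetry, each reaction R = total / 2 = 154 / 2 = 77.0 kN

77.0 kN


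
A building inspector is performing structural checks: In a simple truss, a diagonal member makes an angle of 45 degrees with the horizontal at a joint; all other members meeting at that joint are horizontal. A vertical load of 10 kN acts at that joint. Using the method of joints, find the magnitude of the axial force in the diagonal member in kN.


At the joint, only the diagonal has a vertical component, so vertical equilibrium gives:
F * sin(45) = 10
F = 10 / sin(45)
= 10 / 0.707107
= 14.14 kN

14.14 kN


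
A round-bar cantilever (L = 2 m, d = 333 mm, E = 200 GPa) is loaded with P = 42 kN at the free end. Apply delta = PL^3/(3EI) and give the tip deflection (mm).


I = pi * d^4 / 64 = pi * 333^4 / 64 = 603596666.66 mm^4
L = 2000.0 mm, P = 42000.0 N, E = 200000.0 MPa
delta = P * L^3 / (3 * E * I)
= 42000.0 * 2000.0^3 / (3 * 200000.0 * 603596666.66)
= 0.9278 mm

0.9278 mm


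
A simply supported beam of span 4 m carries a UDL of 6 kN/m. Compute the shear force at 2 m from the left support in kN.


R_A = w * L / 2 = 6 * 4 / 2 = 12.0 kN
V(x) = R_A - w * x = 12.0 - 6 * 2
= 0.0 kN

0.0 kN


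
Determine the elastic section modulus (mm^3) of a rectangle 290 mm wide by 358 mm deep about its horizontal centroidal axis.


S = b * h^2 / 6
= 290 * 358^2 / 6
= 290 * 128164 / 6
= 6194593.33 mm^3

6194593.33 mm^3


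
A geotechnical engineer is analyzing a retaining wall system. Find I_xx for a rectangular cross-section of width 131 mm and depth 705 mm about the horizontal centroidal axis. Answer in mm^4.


I = b * h^3 / 12
= 131 * 705^3 / 12
= 131 * 350402625 / 12
= 3825228656.25 mm^4

3825228656.25 mm^4


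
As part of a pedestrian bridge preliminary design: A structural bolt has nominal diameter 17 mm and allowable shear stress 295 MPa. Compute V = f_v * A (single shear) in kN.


A = pi * d^2 / 4 = pi * 17^2 / 4 = 226.9801 mm^2
V = f_v * A / 1000 = 295 * 226.9801 / 1000
= 66.9591 kN

66.9591 kN


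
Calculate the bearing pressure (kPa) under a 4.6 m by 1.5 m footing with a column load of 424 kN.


A = 4.6 * 1.5 = 6.9 m^2
q = P / A = 424 / 6.9
= 61.4493 kPa

61.4493 kPa


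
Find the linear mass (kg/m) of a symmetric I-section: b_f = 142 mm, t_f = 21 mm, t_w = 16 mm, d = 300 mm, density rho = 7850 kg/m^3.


A_flanges = 2 * 142 * 21 = 5964 mm^2
A_web = (300 - 2 * 21) * 16 = 4128 mm^2
A_total = 5964 + 4128 = 10092 mm^2 = 0.010092 m^2
Weight = rho * A = 7850 * 0.010092 = 79.2222 kg/m

79.2222 kg/m


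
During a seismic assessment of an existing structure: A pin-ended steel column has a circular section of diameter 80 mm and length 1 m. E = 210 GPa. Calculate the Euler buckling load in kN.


I = pi * d^4 / 64 = 2010619.3 mm^4
L = 1000.0 mm
P_cr = pi^2 * E * I / L^2
= 9.8696 * 210000.0 * 2010619.3 / 1000.0^2
= 4167243.59 N = 4167.2436 kN

4167.2436 kN


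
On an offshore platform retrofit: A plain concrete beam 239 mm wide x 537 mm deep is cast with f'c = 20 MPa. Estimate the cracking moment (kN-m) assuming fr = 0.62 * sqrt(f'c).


fr = 0.62 * sqrt(20) = 0.62 * 4.4721 = 2.7727 MPa
I = 239 * 537^3 / 12 = 3084178547.25 mm^4
y_t = 268.5 mm
M_cr = fr * I / y_t = 2.7727 * 3084178547.25 / 268.5 N-mm
= 31.8494 kN-m

31.8494 kN-m


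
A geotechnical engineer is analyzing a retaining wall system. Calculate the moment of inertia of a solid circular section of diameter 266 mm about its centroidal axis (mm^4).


r = d / 2 = 266 / 2 = 133.0 mm
I = pi * r^4 / 4 = pi * 133.0^4 / 4
= 245751651.6 mm^4

245751651.6 mm^4


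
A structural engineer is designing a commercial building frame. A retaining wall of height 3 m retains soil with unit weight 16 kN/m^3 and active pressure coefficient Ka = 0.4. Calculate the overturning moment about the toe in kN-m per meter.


Pa = 0.5 * Ka * gamma * H^2
= 0.5 * 0.4 * 16 * 3^2
= 28.8 kN/m
Arm = H / 3 = 3 / 3 = 1.0 m
Mo = Pa * arm = Pa * H / 3 = 28.8 * 3 / 3 = 28.8 kN-m/m

28.8 kN-m/m


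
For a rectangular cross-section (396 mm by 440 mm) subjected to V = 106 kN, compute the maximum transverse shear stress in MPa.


A = b * h = 396 * 440 = 174240 mm^2
V = 106 kN = 106000.0 N
tau_max = 1.5 * V / A = 1.5 * 106000.0 / 174240
= 0.9125 MPa

0.9125 MPa


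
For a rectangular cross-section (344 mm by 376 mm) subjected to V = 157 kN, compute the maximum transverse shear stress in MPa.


A = b * h = 344 * 376 = 129344 mm^2
V = 157 kN = 157000.0 N
tau_max = 1.5 * V / A = 1.5 * 157000.0 / 129344
= 1.8207 MPa

1.8207 MPa


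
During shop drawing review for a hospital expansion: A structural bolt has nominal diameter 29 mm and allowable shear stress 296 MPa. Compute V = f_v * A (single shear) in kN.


A = pi * d^2 / 4 = pi * 29^2 / 4 = 660.5199 mm^2
V = f_v * A / 1000 = 296 * 660.5199 / 1000
= 195.5139 kN

195.5139 kN


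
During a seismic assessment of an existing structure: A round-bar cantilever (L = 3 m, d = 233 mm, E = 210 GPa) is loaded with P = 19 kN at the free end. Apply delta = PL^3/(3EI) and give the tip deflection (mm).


I = pi * d^4 / 64 = pi * 233^4 / 64 = 144675030.57 mm^4
L = 3000.0 mm, P = 19000.0 N, E = 210000.0 MPa
delta = P * L^3 / (3 * E * I)
= 19000.0 * 3000.0^3 / (3 * 210000.0 * 144675030.57)
= 5.6284 mm

5.6284 mm


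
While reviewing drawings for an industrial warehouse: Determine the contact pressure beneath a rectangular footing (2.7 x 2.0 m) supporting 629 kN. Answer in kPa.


A = 2.7 * 2.0 = 5.4 m^2
q = P / A = 629 / 5.4
= 116.4815 kPa

116.4815 kPa


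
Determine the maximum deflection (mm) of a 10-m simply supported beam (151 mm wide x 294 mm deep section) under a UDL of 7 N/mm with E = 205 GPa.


I = 151 * 294^3 / 12 = 319769982.0 mm^4
L = 10000.0 mm, w = 7 N/mm, E = 205000.0 MPa
delta = 5 * w * L^4 / (384 * E * I)
= 5 * 7 * 10000.0^4 / (384 * 205000.0 * 319769982.0)
= 13.9042 mm

13.9042 mm


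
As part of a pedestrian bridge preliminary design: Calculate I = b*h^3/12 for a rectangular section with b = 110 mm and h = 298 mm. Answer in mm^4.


I = b * h^3 / 12
= 110 * 298^3 / 12
= 110 * 26463592 / 12
= 242582926.67 mm^4

242582926.67 mm^4


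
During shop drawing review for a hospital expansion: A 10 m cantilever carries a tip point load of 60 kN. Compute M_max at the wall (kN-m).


For a cantilever with a point load at the free end:
M_max = P * L = 60 * 10 = 600 kN-m

600 kN-m


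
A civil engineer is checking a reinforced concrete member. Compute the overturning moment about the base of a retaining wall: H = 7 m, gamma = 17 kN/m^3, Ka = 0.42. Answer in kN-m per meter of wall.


Pa = 0.5 * Ka * gamma * H^2
= 0.5 * 0.42 * 17 * 7^2
= 174.93 kN/m
Arm = H / 3 = 7 / 3 = 2.3333 m
Mo = Pa * arm = Pa * H / 3 = 174.93 * 7 / 3 = 408.17 kN-m/m

408.17 kN-m/m


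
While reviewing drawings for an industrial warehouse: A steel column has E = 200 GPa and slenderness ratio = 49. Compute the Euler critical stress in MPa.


sigma_cr = pi^2 * E / lambda^2
= 9.8696 * 200000.0 / 49^2
= 9.8696 * 200000.0 / 2401
= 822.1245 MPa

822.1245 MPa


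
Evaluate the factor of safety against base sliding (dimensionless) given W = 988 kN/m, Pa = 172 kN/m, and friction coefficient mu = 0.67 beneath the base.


Resisting force = mu * W = 0.67 * 988 = 661.96 kN/m
FOS = Resisting / Driving = 661.96 / 172
= 3.8486 (dimensionless)

3.8486 (dimensionless)


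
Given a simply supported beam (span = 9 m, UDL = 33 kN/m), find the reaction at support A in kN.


Total load = w * L = 33 * 9 = 297 kN
By symmetry, each reaction R = total / 2 = 297 / 2 = 148.5 kN

148.5 kN


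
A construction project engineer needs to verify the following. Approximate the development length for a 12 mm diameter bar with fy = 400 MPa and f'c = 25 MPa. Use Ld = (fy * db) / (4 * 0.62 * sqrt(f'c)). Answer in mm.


Ld = (fy * db) / (4 * 0.62 * sqrt(f'c))
= (400 * 12) / (4 * 0.62 * sqrt(25))
= 4800 / 12.4
= 387.1 mm

387.1 mm


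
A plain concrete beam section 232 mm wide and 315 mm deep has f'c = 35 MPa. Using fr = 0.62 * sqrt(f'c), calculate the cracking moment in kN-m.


fr = 0.62 * sqrt(35) = 0.62 * 5.9161 = 3.668 MPa
I = 232 * 315^3 / 12 = 604280250.0 mm^4
y_t = 157.5 mm
M_cr = fr * I / y_t = 3.668 * 604280250.0 / 157.5 N-mm
= 14.0729 kN-m

14.0729 kN-m


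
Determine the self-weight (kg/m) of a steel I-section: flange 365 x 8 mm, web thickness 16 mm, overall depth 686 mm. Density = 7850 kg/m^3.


A_flanges = 2 * 365 * 8 = 5840 mm^2
A_web = (686 - 2 * 8) * 16 = 10720 mm^2
A_total = 5840 + 10720 = 16560 mm^2 = 0.016560 m^2
Weight = rho * A = 7850 * 0.016560 = 129.996 kg/m

129.996 kg/m


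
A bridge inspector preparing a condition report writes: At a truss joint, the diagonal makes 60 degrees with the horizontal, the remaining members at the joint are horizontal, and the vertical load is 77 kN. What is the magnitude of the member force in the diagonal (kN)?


At the joint, only the diagonal has a vertical component, so vertical equilibrium gives:
F * sin(60) = 77
F = 77 / sin(60)
= 77 / 0.866025
= 88.91 kN

88.91 kN


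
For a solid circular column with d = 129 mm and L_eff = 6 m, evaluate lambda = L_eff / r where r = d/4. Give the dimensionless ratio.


Radius of gyration r = d / 4 = 129 / 4 = 32.25 mm
L_eff = 6000.0 mm
Slenderness ratio = L / r = 6000.0 / 32.25 = 186.05 (dimensionless)

186.05 (dimensionless)


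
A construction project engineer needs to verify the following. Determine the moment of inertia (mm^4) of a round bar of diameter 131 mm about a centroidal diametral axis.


r = d / 2 = 131 / 2 = 65.5 mm
I = pi * r^4 / 4 = pi * 65.5^4 / 4
= 14456231.07 mm^4

14456231.07 mm^4


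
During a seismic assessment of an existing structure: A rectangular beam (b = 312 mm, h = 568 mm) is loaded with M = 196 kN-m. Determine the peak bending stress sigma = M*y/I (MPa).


I = b * h^3 / 12 = 312 * 568^3 / 12 = 4764511232.0 mm^4
y = h / 2 = 568 / 2 = 284.0 mm
M = 196 kN-m = 196000000.0 N-mm
sigma = M * y / I = 196000000.0 * 284.0 / 4764511232.0
= 11.68 MPa

11.68 MPa


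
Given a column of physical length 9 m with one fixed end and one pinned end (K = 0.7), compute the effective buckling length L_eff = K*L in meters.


L_eff = K * L
= 0.7 * 9
= 6.3 m

6.3 m


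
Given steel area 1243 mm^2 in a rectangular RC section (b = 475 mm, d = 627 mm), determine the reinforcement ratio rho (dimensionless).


rho = As / (b * d)
= 1243 / (475 * 627)
= 1243 / 297825
= 0.004174 (dimensionless)

0.004174 (dimensionless)


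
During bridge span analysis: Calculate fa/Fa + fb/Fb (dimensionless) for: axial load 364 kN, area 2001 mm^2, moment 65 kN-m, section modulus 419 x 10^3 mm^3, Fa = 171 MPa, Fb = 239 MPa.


f_a = P / A = 364000.0 / 2001 = 181.909 MPa
f_b = M / S = 65000000.0 / 419000.0 = 155.1313 MPa
Ratio = f_a / Fa + f_b / Fb
= 181.909 / 171 + 155.1313 / 239
= 1.7129 (dimensionless)

1.7129 (dimensionless)


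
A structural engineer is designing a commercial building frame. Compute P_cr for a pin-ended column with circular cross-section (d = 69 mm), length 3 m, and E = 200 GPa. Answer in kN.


I = pi * d^4 / 64 = 1112669.7 mm^4
L = 3000.0 mm
P_cr = pi^2 * E * I / L^2
= 9.8696 * 200000.0 * 1112669.7 / 3000.0^2
= 244035.77 N = 244.0358 kN

244.0358 kN


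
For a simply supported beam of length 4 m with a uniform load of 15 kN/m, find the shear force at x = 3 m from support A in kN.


R_A = w * L / 2 = 15 * 4 / 2 = 30.0 kN
V(x) = R_A - w * x = 30.0 - 15 * 3
= -15.0 kN

-15.0 kN


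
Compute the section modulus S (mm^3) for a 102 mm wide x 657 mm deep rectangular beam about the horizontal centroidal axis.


S = b * h^2 / 6
= 102 * 657^2 / 6
= 102 * 431649 / 6
= 7338033.0 mm^3

7338033.0 mm^3


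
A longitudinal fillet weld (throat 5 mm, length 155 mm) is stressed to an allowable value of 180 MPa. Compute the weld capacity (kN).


Strength = throat * length * allowable stress
= 5 * 155 * 180 N
= 139500 N
= 139.5 kN

139.5 kN


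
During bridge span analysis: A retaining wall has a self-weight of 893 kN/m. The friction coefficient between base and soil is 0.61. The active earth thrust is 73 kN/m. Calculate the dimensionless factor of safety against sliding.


Resisting force = mu * W = 0.61 * 893 = 544.73 kN/m
FOS = Resisting / Driving = 544.73 / 73
= 7.4621 (dimensionless)

7.4621 (dimensionless)


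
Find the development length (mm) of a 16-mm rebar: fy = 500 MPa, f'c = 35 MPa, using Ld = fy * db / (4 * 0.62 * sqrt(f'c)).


Ld = (fy * db) / (4 * 0.62 * sqrt(f'c))
= (500 * 16) / (4 * 0.62 * sqrt(35))
= 8000 / 14.6719
= 545.26 mm

545.26 mm


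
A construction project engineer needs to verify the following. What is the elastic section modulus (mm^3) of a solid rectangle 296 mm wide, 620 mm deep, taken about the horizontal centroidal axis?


S = b * h^2 / 6
= 296 * 620^2 / 6
= 296 * 384400 / 6
= 18963733.33 mm^3

18963733.33 mm^3


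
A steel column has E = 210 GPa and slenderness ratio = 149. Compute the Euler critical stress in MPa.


sigma_cr = pi^2 * E / lambda^2
= 9.8696 * 210000.0 / 149^2
= 9.8696 * 210000.0 / 22201
= 93.3569 MPa

93.3569 MPa


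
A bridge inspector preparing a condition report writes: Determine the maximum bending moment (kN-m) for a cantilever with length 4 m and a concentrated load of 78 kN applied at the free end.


For a cantilever with a point load at the free end:
M_max = P * L = 78 * 4 = 312 kN-m

312 kN-m


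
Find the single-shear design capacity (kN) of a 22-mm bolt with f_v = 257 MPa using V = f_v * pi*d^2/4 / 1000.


A = pi * d^2 / 4 = pi * 22^2 / 4 = 380.1327 mm^2
V = f_v * A / 1000 = 257 * 380.1327 / 1000
= 97.6941 kN

97.6941 kN


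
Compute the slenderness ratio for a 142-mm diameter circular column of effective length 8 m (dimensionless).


Radius of gyration r = d / 4 = 142 / 4 = 35.5 mm
L_eff = 8000.0 mm
Slenderness ratio = L / r = 8000.0 / 35.5 = 225.35 (dimensionless)

225.35 (dimensionless)


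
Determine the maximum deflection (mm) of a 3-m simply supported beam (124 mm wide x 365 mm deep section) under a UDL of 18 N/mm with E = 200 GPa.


I = 124 * 365^3 / 12 = 502480291.67 mm^4
L = 3000.0 mm, w = 18 N/mm, E = 200000.0 MPa
delta = 5 * w * L^4 / (384 * E * I)
= 5 * 18 * 3000.0^4 / (384 * 200000.0 * 502480291.67)
= 0.1889 mm

0.1889 mm


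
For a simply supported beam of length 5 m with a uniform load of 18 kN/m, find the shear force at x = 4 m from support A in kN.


R_A = w * L / 2 = 18 * 5 / 2 = 45.0 kN
V(x) = R_A - w * x = 45.0 - 18 * 4
= -27.0 kN

-27.0 kN


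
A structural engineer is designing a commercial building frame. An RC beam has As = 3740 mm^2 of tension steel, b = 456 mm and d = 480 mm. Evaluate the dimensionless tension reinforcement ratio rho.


rho = As / (b * d)
= 3740 / (456 * 480)
= 3740 / 218880
= 0.017087 (dimensionless)

0.017087 (dimensionless)


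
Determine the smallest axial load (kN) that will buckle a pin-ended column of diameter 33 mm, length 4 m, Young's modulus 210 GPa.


I = pi * d^4 / 64 = 58213.76 mm^4
L = 4000.0 mm
P_cr = pi^2 * E * I / L^2
= 9.8696 * 210000.0 * 58213.76 / 4000.0^2
= 7540.93 N = 7.5409 kN

7.5409 kN


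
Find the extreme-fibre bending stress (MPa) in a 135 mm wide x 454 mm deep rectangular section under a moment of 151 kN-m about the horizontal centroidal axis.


I = b * h^3 / 12 = 135 * 454^3 / 12 = 1052737470.0 mm^4
y = h / 2 = 454 / 2 = 227.0 mm
M = 151 kN-m = 151000000.0 N-mm
sigma = M * y / I = 151000000.0 * 227.0 / 1052737470.0
= 32.56 MPa

32.56 MPa


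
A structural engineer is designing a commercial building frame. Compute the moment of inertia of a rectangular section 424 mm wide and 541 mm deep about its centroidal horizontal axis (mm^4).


I = b * h^3 / 12
= 424 * 541^3 / 12
= 424 * 158340421 / 12
= 5594694875.33 mm^4

5594694875.33 mm^4


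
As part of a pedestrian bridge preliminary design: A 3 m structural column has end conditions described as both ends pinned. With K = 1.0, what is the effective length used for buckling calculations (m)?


L_eff = K * L
= 1.0 * 3
= 3.0 m

3.0 m


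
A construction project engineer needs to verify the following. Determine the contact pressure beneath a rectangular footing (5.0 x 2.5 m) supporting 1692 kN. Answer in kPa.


A = 5.0 * 2.5 = 12.5 m^2
q = P / A = 1692 / 12.5
= 135.36 kPa

135.36 kPa


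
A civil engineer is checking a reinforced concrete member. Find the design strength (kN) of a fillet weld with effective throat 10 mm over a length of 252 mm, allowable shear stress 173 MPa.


Strength = throat * length * allowable stress
= 10 * 252 * 173 N
= 435960 N
= 435.96 kN

435.96 kN


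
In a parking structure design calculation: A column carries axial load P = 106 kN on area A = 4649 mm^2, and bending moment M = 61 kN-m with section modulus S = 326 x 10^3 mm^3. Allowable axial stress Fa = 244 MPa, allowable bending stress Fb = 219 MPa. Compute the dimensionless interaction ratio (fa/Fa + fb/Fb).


f_a = P / A = 106000.0 / 4649 = 22.8006 MPa
f_b = M / S = 61000000.0 / 326000.0 = 187.1166 MPa
Ratio = f_a / Fa + f_b / Fb
= 22.8006 / 244 + 187.1166 / 219
= 0.9479 (dimensionless)

0.9479 (dimensionless)


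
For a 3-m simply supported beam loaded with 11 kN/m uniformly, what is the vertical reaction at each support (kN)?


Total load = w * L = 11 * 3 = 33 kN
By symmetry, each reaction R = total / 2 = 33 / 2 = 16.5 kN

16.5 kN


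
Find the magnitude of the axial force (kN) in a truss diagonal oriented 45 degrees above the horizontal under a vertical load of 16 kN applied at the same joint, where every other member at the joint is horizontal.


At the joint, only the diagonal has a vertical component, so vertical equilibrium gives:
F * sin(45) = 16
F = 16 / sin(45)
= 16 / 0.707107
= 22.63 kN

22.63 kN


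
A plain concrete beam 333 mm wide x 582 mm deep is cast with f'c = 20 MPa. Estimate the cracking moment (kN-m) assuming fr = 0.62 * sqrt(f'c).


fr = 0.62 * sqrt(20) = 0.62 * 4.4721 = 2.7727 MPa
I = 333 * 582^3 / 12 = 5470561962.0 mm^4
y_t = 291.0 mm
M_cr = fr * I / y_t = 2.7727 * 5470561962.0 / 291.0 N-mm
= 52.1249 kN-m

52.1249 kN-m


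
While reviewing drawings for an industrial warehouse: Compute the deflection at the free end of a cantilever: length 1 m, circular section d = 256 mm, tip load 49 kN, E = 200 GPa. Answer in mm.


I = pi * d^4 / 64 = pi * 256^4 / 64 = 210828714.13 mm^4
L = 1000.0 mm, P = 49000.0 N, E = 200000.0 MPa
delta = P * L^3 / (3 * E * I)
= 49000.0 * 1000.0^3 / (3 * 200000.0 * 210828714.13)
= 0.3874 mm

0.3874 mm


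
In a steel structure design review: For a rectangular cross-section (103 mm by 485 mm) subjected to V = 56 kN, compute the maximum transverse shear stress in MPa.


A = b * h = 103 * 485 = 49955 mm^2
V = 56 kN = 56000.0 N
tau_max = 1.5 * V / A = 1.5 * 56000.0 / 49955
= 1.6815 MPa

1.6815 MPa


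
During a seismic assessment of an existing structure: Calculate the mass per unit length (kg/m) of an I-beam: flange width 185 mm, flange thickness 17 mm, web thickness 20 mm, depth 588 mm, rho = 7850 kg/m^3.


A_flanges = 2 * 185 * 17 = 6290 mm^2
A_web = (588 - 2 * 17) * 20 = 11080 mm^2
A_total = 6290 + 11080 = 17370 mm^2 = 0.017370 m^2
Weight = rho * A = 7850 * 0.017370 = 136.3545 kg/m

136.3545 kg/m


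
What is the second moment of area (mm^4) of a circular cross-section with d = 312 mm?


r = d / 2 = 312 / 2 = 156.0 mm
I = pi * r^4 / 4 = pi * 156.0^4 / 4
= 465144912.01 mm^4

465144912.01 mm^4


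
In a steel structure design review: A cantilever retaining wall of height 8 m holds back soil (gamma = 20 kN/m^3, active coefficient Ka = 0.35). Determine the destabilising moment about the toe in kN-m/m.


Pa = 0.5 * Ka * gamma * H^2
= 0.5 * 0.35 * 20 * 8^2
= 224.0 kN/m
Arm = H / 3 = 8 / 3 = 2.6667 m
Mo = Pa * arm = Pa * H / 3 = 224.0 * 8 / 3 = 597.3333 kN-m/m

597.3333 kN-m/m


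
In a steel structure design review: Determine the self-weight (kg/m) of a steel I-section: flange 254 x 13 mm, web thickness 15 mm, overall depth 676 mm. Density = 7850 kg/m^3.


A_flanges = 2 * 254 * 13 = 6604 mm^2
A_web = (676 - 2 * 13) * 15 = 9750 mm^2
A_total = 6604 + 9750 = 16354 mm^2 = 0.016354 m^2
Weight = rho * A = 7850 * 0.016354 = 128.3789 kg/m

128.3789 kg/m


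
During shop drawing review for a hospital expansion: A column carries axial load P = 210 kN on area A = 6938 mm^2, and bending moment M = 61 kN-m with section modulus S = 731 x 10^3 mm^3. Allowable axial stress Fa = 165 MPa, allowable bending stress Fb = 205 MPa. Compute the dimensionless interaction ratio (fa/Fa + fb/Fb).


f_a = P / A = 210000.0 / 6938 = 30.2681 MPa
f_b = M / S = 61000000.0 / 731000.0 = 83.4473 MPa
Ratio = f_a / Fa + f_b / Fb
= 30.2681 / 165 + 83.4473 / 205
= 0.5905 (dimensionless)

0.5905 (dimensionless)


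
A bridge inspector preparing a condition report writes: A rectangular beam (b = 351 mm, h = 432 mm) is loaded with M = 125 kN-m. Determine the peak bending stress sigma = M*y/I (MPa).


I = b * h^3 / 12 = 351 * 432^3 / 12 = 2358180864.0 mm^4
y = h / 2 = 432 / 2 = 216.0 mm
M = 125 kN-m = 125000000.0 N-mm
sigma = M * y / I = 125000000.0 * 216.0 / 2358180864.0
= 11.45 MPa

11.45 MPa


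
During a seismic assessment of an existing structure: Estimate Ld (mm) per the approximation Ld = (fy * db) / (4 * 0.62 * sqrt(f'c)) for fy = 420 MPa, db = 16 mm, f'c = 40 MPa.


Ld = (fy * db) / (4 * 0.62 * sqrt(f'c))
= (420 * 16) / (4 * 0.62 * sqrt(40))
= 6720 / 15.6849
= 428.44 mm

428.44 mm


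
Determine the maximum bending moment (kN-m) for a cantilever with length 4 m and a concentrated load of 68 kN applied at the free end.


For a cantilever with a point load at the free end:
M_max = P * L = 68 * 4 = 272 kN-m

272 kN-m


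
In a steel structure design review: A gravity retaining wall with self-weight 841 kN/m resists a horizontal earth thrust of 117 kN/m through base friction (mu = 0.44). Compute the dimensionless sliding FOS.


Resisting force = mu * W = 0.44 * 841 = 370.04 kN/m
FOS = Resisting / Driving = 370.04 / 117
= 3.1627 (dimensionless)

3.1627 (dimensionless)


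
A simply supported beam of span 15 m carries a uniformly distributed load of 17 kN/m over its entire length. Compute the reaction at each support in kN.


Total load = w * L = 17 * 15 = 255 kN
By symmetry, each reaction R = total / 2 = 255 / 2 = 127.5 kN

127.5 kN


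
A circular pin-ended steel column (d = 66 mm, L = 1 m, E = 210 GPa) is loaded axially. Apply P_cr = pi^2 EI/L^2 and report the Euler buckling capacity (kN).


I = pi * d^4 / 64 = 931420.18 mm^4
L = 1000.0 mm
P_cr = pi^2 * E * I / L^2
= 9.8696 * 210000.0 * 931420.18 / 1000.0^2
= 1930477.22 N = 1930.4772 kN

1930.4772 kN


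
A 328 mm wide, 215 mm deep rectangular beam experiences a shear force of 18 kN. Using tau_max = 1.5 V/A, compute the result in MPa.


A = b * h = 328 * 215 = 70520 mm^2
V = 18 kN = 18000.0 N
tau_max = 1.5 * V / A = 1.5 * 18000.0 / 70520
= 0.3829 MPa

0.3829 MPa


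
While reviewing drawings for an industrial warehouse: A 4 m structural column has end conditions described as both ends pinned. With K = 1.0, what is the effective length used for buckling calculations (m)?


L_eff = K * L
= 1.0 * 4
= 4.0 m

4.0 m


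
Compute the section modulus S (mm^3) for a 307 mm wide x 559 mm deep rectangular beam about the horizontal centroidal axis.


S = b * h^2 / 6
= 307 * 559^2 / 6
= 307 * 312481 / 6
= 15988611.17 mm^3

15988611.17 mm^3


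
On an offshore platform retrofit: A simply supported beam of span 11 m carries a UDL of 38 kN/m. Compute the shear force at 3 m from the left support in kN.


R_A = w * L / 2 = 38 * 11 / 2 = 209.0 kN
V(x) = R_A - w * x = 209.0 - 38 * 3
= 95.0 kN

95.0 kN


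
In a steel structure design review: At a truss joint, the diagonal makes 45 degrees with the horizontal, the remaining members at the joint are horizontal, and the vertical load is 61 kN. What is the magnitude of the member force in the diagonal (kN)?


At the joint, only the diagonal has a vertical component, so vertical equilibrium gives:
F * sin(45) = 61
F = 61 / sin(45)
= 61 / 0.707107
= 86.27 kN

86.27 kN


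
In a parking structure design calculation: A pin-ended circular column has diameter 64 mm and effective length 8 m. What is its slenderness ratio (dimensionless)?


Radius of gyration r = d / 4 = 64 / 4 = 16.0 mm
L_eff = 8000.0 mm
Slenderness ratio = L / r = 8000.0 / 16.0 = 500.0 (dimensionless)

500.0 (dimensionless)


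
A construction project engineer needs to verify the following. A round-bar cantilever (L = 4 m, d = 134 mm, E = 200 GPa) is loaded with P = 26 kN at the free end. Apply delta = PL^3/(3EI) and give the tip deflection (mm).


I = pi * d^4 / 64 = pi * 134^4 / 64 = 15826653.42 mm^4
L = 4000.0 mm, P = 26000.0 N, E = 200000.0 MPa
delta = P * L^3 / (3 * E * I)
= 26000.0 * 4000.0^3 / (3 * 200000.0 * 15826653.42)
= 175.2318 mm

175.2318 mm


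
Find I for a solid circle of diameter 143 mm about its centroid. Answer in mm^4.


r = d / 2 = 143 / 2 = 71.5 mm
I = pi * r^4 / 4 = pi * 71.5^4 / 4
= 20526459.59 mm^4

20526459.59 mm^4


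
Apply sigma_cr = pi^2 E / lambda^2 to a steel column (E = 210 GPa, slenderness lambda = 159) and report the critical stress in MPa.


sigma_cr = pi^2 * E / lambda^2
= 9.8696 * 210000.0 / 159^2
= 9.8696 * 210000.0 / 25281
= 81.9832 MPa

81.9832 MPa


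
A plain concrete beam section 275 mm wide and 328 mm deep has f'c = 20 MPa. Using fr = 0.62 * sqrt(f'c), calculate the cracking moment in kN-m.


fr = 0.62 * sqrt(20) = 0.62 * 4.4721 = 2.7727 MPa
I = 275 * 328^3 / 12 = 808673066.67 mm^4
y_t = 164.0 mm
M_cr = fr * I / y_t = 2.7727 * 808673066.67 / 164.0 N-mm
= 13.6721 kN-m

13.6721 kN-m


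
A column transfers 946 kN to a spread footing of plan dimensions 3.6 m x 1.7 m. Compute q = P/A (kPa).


A = 3.6 * 1.7 = 6.12 m^2
q = P / A = 946 / 6.12
= 154.5752 kPa

154.5752 kPa


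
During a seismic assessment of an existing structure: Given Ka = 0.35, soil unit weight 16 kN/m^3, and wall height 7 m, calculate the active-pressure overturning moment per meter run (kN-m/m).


Pa = 0.5 * Ka * gamma * H^2
= 0.5 * 0.35 * 16 * 7^2
= 137.2 kN/m
Arm = H / 3 = 7 / 3 = 2.3333 m
Mo = Pa * arm = Pa * H / 3 = 137.2 * 7 / 3 = 320.1333 kN-m/m

320.1333 kN-m/m


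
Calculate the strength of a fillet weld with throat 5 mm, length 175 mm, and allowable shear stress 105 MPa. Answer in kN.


Strength = throat * length * allowable stress
= 5 * 175 * 105 N
= 91875 N
= 91.88 kN

91.88 kN


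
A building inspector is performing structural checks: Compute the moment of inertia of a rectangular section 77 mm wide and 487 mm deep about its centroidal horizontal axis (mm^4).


I = b * h^3 / 12
= 77 * 487^3 / 12
= 77 * 115501303 / 12
= 741133360.92 mm^4

741133360.92 mm^4


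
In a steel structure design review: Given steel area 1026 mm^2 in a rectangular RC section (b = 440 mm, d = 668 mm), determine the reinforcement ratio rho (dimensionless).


rho = As / (b * d)
= 1026 / (440 * 668)
= 1026 / 293920
= 0.003491 (dimensionless)

0.003491 (dimensionless)


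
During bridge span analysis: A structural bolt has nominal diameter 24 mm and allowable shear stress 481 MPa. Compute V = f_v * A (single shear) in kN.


A = pi * d^2 / 4 = pi * 24^2 / 4 = 452.3893 mm^2
V = f_v * A / 1000 = 481 * 452.3893 / 1000
= 217.5993 kN

217.5993 kN


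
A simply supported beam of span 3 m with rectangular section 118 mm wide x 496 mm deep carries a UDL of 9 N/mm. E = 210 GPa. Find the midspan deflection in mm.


I = 118 * 496^3 / 12 = 1199902037.33 mm^4
L = 3000.0 mm, w = 9 N/mm, E = 210000.0 MPa
delta = 5 * w * L^4 / (384 * E * I)
= 5 * 9 * 3000.0^4 / (384 * 210000.0 * 1199902037.33)
= 0.0377 mm

0.0377 mm


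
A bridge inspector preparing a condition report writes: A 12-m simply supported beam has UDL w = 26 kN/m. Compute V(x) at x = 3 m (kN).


R_A = w * L / 2 = 26 * 12 / 2 = 156.0 kN
V(x) = R_A - w * x = 156.0 - 26 * 3
= 78.0 kN

78.0 kN


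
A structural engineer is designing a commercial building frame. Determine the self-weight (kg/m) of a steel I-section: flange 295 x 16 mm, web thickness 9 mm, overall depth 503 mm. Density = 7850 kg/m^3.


A_flanges = 2 * 295 * 16 = 9440 mm^2
A_web = (503 - 2 * 16) * 9 = 4239 mm^2
A_total = 9440 + 4239 = 13679 mm^2 = 0.013679 m^2
Weight = rho * A = 7850 * 0.013679 = 107.3802 kg/m

107.3802 kg/m


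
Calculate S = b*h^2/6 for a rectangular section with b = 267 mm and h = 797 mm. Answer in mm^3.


S = b * h^2 / 6
= 267 * 797^2 / 6
= 267 * 635209 / 6
= 28266800.5 mm^3

28266800.5 mm^3


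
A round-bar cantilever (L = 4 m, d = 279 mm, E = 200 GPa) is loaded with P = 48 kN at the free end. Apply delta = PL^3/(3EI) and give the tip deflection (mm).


I = pi * d^4 / 64 = pi * 279^4 / 64 = 297431329.11 mm^4
L = 4000.0 mm, P = 48000.0 N, E = 200000.0 MPa
delta = P * L^3 / (3 * E * I)
= 48000.0 * 4000.0^3 / (3 * 200000.0 * 297431329.11)
= 17.2141 mm

17.2141 mm


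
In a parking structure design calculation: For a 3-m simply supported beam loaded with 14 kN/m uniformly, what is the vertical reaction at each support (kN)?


Total load = w * L = 14 * 3 = 42 kN
By symmetry, each reaction R = total / 2 = 42 / 2 = 21.0 kN

21.0 kN


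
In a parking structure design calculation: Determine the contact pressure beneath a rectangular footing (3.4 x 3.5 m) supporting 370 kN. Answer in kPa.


A = 3.4 * 3.5 = 11.9 m^2
q = P / A = 370 / 11.9
= 31.0924 kPa

31.0924 kPa


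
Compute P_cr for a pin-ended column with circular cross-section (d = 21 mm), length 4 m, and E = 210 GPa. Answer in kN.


I = pi * d^4 / 64 = 9546.56 mm^4
L = 4000.0 mm
P_cr = pi^2 * E * I / L^2
= 9.8696 * 210000.0 * 9546.56 / 4000.0^2
= 1236.65 N = 1.2366 kN

1.2366 kN


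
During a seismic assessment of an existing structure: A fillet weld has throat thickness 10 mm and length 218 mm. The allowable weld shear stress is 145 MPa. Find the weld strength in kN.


Strength = throat * length * allowable stress
= 10 * 218 * 145 N
= 316100 N
= 316.1 kN

316.1 kN


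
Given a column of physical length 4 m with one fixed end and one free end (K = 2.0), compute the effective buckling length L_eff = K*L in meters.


L_eff = K * L
= 2.0 * 4
= 8.0 m

8.0 m


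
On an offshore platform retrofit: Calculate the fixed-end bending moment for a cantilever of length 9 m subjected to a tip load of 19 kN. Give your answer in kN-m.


For a cantilever with a point load at the free end:
M_max = P * L = 19 * 9 = 171 kN-m

171 kN-m


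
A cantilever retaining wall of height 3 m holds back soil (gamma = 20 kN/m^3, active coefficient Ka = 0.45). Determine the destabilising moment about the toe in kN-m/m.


Pa = 0.5 * Ka * gamma * H^2
= 0.5 * 0.45 * 20 * 3^2
= 40.5 kN/m
Arm = H / 3 = 3 / 3 = 1.0 m
Mo = Pa * arm = Pa * H / 3 = 40.5 * 3 / 3 = 40.5 kN-m/m

40.5 kN-m/m


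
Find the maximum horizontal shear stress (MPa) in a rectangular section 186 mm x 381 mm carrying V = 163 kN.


A = b * h = 186 * 381 = 70866 mm^2
V = 163 kN = 163000.0 N
tau_max = 1.5 * V / A = 1.5 * 163000.0 / 70866
= 3.4502 MPa

3.4502 MPa


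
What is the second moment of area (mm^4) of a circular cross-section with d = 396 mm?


r = d / 2 = 396 / 2 = 198.0 mm
I = pi * r^4 / 4 = pi * 198.0^4 / 4
= 1207120547.23 mm^4

1207120547.23 mm^4


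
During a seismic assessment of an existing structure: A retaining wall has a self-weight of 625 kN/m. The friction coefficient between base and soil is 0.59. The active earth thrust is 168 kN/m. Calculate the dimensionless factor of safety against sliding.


Resisting force = mu * W = 0.59 * 625 = 368.75 kN/m
FOS = Resisting / Driving = 368.75 / 168
= 2.1949 (dimensionless)

2.1949 (dimensionless)


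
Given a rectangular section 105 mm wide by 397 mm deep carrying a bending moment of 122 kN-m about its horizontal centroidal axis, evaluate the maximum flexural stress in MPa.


I = b * h^3 / 12 = 105 * 397^3 / 12 = 547494263.75 mm^4
y = h / 2 = 397 / 2 = 198.5 mm
M = 122 kN-m = 122000000.0 N-mm
sigma = M * y / I = 122000000.0 * 198.5 / 547494263.75
= 44.23 MPa

44.23 MPa


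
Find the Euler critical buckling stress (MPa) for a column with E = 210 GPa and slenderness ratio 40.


sigma_cr = pi^2 * E / lambda^2
= 9.8696 * 210000.0 / 40^2
= 9.8696 * 210000.0 / 1600
= 1295.3856 MPa

1295.3856 MPa


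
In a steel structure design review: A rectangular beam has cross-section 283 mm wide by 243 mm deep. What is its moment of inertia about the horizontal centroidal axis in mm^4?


I = b * h^3 / 12
= 283 * 243^3 / 12
= 283 * 14348907 / 12
= 338395056.75 mm^4

338395056.75 mm^4


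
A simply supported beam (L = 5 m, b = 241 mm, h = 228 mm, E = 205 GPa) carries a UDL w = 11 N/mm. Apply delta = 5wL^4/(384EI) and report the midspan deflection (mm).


I = 241 * 228^3 / 12 = 238034736.0 mm^4
L = 5000.0 mm, w = 11 N/mm, E = 205000.0 MPa
delta = 5 * w * L^4 / (384 * E * I)
= 5 * 11 * 5000.0^4 / (384 * 205000.0 * 238034736.0)
= 1.8345 mm

1.8345 mm


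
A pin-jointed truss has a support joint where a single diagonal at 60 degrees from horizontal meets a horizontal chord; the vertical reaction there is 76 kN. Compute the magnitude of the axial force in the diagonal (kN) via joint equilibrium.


At the joint, only the diagonal has a vertical component, so vertical equilibrium gives:
F * sin(60) = 76
F = 76 / sin(60)
= 76 / 0.866025
= 87.76 kN

87.76 kN


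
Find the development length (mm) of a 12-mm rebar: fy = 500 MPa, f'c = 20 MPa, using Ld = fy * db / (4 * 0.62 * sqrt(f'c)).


Ld = (fy * db) / (4 * 0.62 * sqrt(f'c))
= (500 * 12) / (4 * 0.62 * sqrt(20))
= 6000 / 11.0909
= 540.98 mm

540.98 mm


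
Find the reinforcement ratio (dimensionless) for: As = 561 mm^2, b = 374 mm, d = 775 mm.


rho = As / (b * d)
= 561 / (374 * 775)
= 561 / 289850
= 0.001935 (dimensionless)

0.001935 (dimensionless)


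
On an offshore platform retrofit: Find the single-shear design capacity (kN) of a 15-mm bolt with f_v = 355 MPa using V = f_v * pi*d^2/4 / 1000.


A = pi * d^2 / 4 = pi * 15^2 / 4 = 176.7146 mm^2
V = f_v * A / 1000 = 355 * 176.7146 / 1000
= 62.7337 kN

62.7337 kN


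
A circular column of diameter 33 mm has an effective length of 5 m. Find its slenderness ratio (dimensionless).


Radius of gyration r = d / 4 = 33 / 4 = 8.25 mm
L_eff = 5000.0 mm
Slenderness ratio = L / r = 5000.0 / 8.25 = 606.06 (dimensionless)

606.06 (dimensionless)


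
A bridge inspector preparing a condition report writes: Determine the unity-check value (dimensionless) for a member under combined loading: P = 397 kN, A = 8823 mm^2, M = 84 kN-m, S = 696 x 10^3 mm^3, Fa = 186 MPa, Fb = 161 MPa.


f_a = P / A = 397000.0 / 8823 = 44.996 MPa
f_b = M / S = 84000000.0 / 696000.0 = 120.6897 MPa
Ratio = f_a / Fa + f_b / Fb
= 44.996 / 186 + 120.6897 / 161
= 0.9915 (dimensionless)

0.9915 (dimensionless)
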